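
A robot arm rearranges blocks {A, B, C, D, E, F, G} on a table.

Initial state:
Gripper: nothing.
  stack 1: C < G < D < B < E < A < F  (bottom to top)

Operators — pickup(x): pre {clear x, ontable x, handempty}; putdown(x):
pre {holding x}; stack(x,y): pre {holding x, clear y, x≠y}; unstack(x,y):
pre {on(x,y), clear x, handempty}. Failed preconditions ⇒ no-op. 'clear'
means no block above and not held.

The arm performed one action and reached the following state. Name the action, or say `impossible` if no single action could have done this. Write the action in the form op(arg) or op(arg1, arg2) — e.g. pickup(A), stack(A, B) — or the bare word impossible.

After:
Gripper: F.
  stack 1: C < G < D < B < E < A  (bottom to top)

target: towers=[C/G/D/B/E/A] holding=F
     unstack(F, A) → towers=[C/G/D/B/E/A] holding=F  ← match

unstack(F, A)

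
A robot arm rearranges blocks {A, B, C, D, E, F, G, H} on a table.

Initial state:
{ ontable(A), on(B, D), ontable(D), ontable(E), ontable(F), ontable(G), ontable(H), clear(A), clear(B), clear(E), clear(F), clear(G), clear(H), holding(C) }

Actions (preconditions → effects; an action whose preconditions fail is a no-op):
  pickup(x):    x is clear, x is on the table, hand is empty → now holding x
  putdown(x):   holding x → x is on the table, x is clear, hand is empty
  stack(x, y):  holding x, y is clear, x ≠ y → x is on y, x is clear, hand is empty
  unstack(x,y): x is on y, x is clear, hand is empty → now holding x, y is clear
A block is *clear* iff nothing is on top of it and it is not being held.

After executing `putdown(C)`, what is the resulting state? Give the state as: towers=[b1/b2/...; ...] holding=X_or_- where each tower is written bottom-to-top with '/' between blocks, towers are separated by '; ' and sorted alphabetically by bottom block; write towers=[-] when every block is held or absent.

towers=[A; C; D/B; E; F; G; H] holding=-

before: towers=[A; D/B; E; F; G; H] holding=C
pre[putdown(C)]: holding(C) yes
all met → apply putdown(C)
after:  towers=[A; C; D/B; E; F; G; H] holding=-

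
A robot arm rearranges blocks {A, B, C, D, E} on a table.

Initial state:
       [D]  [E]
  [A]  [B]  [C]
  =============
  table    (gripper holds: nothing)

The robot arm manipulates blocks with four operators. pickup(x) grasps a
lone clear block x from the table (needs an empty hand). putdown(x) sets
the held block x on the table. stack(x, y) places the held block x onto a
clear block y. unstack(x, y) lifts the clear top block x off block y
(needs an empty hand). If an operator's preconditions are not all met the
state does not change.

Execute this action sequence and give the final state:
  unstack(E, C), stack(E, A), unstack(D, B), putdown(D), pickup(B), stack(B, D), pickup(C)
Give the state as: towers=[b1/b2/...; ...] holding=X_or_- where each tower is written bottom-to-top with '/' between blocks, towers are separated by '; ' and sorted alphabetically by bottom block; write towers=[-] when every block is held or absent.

towers=[A/E; D/B] holding=C

step 1 (unstack(E, C)): towers=[A; B/D; C] holding=E
step 2 (stack(E, A)): towers=[A/E; B/D; C] holding=-
step 3 (unstack(D, B)): towers=[A/E; B; C] holding=D
step 4 (putdown(D)): towers=[A/E; B; C; D] holding=-
step 5 (pickup(B)): towers=[A/E; C; D] holding=B
step 6 (stack(B, D)): towers=[A/E; C; D/B] holding=-
step 7 (pickup(C)): towers=[A/E; D/B] holding=C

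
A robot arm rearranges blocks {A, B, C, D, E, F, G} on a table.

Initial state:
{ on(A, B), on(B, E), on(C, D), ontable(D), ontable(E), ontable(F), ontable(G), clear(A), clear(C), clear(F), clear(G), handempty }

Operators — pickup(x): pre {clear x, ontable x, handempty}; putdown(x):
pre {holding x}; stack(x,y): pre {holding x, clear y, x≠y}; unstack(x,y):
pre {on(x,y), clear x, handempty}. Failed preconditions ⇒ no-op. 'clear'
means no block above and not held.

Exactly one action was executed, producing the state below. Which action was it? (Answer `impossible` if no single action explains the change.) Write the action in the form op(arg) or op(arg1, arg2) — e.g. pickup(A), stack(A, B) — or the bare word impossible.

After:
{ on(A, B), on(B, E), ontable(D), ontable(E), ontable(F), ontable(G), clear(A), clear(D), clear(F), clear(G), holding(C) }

target: towers=[D; E/B/A; F; G] holding=C
         pickup(F) → towers=[D/C; E/B/A; G] holding=F
         pickup(G) → towers=[D/C; E/B/A; F] holding=G
     unstack(A, B) → towers=[D/C; E/B; F; G] holding=A
     unstack(C, D) → towers=[D; E/B/A; F; G] holding=C  ← match

unstack(C, D)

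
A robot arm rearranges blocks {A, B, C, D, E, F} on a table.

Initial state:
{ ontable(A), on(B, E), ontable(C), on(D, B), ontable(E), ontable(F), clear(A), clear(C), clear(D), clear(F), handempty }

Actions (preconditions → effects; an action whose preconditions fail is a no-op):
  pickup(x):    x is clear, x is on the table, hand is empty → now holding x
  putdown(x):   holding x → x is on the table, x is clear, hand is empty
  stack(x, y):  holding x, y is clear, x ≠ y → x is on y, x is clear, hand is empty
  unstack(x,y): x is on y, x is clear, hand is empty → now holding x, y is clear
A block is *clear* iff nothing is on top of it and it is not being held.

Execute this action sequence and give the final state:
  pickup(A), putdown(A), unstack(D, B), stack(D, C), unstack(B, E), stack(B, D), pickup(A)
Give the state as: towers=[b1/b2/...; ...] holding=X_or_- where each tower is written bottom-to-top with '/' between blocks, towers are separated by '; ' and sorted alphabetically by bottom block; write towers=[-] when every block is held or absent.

step 1 (pickup(A)): towers=[C; E/B/D; F] holding=A
step 2 (putdown(A)): towers=[A; C; E/B/D; F] holding=-
step 3 (unstack(D, B)): towers=[A; C; E/B; F] holding=D
step 4 (stack(D, C)): towers=[A; C/D; E/B; F] holding=-
step 5 (unstack(B, E)): towers=[A; C/D; E; F] holding=B
step 6 (stack(B, D)): towers=[A; C/D/B; E; F] holding=-
step 7 (pickup(A)): towers=[C/D/B; E; F] holding=A

towers=[C/D/B; E; F] holding=A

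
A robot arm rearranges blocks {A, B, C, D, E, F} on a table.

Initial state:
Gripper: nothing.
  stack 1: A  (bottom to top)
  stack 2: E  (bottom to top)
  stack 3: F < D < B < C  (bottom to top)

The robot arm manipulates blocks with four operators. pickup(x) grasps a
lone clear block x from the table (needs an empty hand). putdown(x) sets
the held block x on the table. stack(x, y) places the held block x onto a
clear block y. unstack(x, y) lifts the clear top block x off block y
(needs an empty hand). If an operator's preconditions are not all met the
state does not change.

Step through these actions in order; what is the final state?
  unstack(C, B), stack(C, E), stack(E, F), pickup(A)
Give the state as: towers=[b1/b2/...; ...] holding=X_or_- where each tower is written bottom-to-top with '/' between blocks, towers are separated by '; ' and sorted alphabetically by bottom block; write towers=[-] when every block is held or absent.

towers=[E/C; F/D/B] holding=A

step 1 (unstack(C, B)): towers=[A; E; F/D/B] holding=C
step 2 (stack(C, E)): towers=[A; E/C; F/D/B] holding=-
step 3 (stack(E, F)) [no-op]: towers=[A; E/C; F/D/B] holding=-
step 4 (pickup(A)): towers=[E/C; F/D/B] holding=A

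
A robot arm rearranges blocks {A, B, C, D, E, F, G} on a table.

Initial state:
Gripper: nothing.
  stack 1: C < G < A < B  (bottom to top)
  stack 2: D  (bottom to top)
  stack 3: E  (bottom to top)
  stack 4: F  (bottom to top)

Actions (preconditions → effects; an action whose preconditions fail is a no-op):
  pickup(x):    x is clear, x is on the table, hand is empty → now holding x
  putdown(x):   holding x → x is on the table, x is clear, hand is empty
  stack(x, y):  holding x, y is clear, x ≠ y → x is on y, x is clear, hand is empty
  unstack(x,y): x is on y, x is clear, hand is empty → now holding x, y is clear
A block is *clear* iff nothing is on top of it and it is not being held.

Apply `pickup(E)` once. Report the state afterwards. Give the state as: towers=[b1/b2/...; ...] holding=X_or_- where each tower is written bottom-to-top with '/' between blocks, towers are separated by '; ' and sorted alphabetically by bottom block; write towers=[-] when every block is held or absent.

before: towers=[C/G/A/B; D; E; F] holding=-
pre[pickup(E)]: clear(E) ok, ontable(E) ok, handempty ok
all met → apply pickup(E)
after:  towers=[C/G/A/B; D; F] holding=E

towers=[C/G/A/B; D; F] holding=E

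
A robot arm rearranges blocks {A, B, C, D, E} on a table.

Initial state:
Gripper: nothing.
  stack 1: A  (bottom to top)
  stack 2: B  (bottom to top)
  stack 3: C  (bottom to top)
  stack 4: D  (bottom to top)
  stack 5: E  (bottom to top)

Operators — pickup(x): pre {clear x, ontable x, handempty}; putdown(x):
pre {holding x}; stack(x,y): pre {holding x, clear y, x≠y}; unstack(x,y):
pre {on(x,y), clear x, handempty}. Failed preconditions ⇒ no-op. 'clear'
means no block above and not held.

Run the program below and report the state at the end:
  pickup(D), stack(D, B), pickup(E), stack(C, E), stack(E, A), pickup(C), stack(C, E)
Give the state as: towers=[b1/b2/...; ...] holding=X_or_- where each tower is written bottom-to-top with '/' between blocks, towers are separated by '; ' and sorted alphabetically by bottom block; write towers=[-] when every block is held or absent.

towers=[A/E/C; B/D] holding=-

step 1 (pickup(D)): towers=[A; B; C; E] holding=D
step 2 (stack(D, B)): towers=[A; B/D; C; E] holding=-
step 3 (pickup(E)): towers=[A; B/D; C] holding=E
step 4 (stack(C, E)) [no-op]: towers=[A; B/D; C] holding=E
step 5 (stack(E, A)): towers=[A/E; B/D; C] holding=-
step 6 (pickup(C)): towers=[A/E; B/D] holding=C
step 7 (stack(C, E)): towers=[A/E/C; B/D] holding=-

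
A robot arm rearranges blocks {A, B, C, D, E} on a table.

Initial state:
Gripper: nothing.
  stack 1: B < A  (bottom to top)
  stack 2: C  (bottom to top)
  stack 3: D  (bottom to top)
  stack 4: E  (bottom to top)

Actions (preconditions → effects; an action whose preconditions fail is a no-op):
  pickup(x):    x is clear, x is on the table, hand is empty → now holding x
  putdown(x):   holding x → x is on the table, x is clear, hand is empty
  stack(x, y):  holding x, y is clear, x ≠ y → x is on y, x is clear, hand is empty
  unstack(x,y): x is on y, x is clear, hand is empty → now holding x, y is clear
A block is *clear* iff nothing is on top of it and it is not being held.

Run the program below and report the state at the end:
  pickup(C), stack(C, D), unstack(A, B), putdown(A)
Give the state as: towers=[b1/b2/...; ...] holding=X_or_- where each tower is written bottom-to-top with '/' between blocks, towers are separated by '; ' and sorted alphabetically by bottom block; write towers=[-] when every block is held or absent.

step 1 (pickup(C)): towers=[B/A; D; E] holding=C
step 2 (stack(C, D)): towers=[B/A; D/C; E] holding=-
step 3 (unstack(A, B)): towers=[B; D/C; E] holding=A
step 4 (putdown(A)): towers=[A; B; D/C; E] holding=-

towers=[A; B; D/C; E] holding=-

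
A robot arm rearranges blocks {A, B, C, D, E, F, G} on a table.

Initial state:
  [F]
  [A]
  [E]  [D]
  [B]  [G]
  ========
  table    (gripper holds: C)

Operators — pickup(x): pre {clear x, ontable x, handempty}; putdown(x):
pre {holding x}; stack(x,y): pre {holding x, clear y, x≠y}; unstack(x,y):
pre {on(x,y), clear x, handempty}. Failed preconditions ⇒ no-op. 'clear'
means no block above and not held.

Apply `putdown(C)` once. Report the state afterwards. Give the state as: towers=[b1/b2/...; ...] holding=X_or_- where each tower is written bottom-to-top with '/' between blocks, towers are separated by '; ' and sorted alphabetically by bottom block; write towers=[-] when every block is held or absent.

towers=[B/E/A/F; C; G/D] holding=-

before: towers=[B/E/A/F; G/D] holding=C
pre[putdown(C)]: holding(C) ok
all met → apply putdown(C)
after:  towers=[B/E/A/F; C; G/D] holding=-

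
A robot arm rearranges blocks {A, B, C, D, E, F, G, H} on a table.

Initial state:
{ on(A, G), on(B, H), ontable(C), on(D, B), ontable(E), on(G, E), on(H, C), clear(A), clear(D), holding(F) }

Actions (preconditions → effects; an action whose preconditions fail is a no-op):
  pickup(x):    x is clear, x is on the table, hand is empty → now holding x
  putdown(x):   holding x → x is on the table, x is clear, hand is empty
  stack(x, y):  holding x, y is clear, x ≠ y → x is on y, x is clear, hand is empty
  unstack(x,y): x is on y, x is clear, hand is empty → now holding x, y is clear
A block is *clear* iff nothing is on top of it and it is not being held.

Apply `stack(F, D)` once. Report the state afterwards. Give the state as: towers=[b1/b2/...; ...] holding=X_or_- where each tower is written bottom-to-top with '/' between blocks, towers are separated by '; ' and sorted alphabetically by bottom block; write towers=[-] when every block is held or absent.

towers=[C/H/B/D/F; E/G/A] holding=-

before: towers=[C/H/B/D; E/G/A] holding=F
pre[stack(F, D)]: holding(F) ok, clear(D) ok, F≠D ok
all met → apply stack(F, D)
after:  towers=[C/H/B/D/F; E/G/A] holding=-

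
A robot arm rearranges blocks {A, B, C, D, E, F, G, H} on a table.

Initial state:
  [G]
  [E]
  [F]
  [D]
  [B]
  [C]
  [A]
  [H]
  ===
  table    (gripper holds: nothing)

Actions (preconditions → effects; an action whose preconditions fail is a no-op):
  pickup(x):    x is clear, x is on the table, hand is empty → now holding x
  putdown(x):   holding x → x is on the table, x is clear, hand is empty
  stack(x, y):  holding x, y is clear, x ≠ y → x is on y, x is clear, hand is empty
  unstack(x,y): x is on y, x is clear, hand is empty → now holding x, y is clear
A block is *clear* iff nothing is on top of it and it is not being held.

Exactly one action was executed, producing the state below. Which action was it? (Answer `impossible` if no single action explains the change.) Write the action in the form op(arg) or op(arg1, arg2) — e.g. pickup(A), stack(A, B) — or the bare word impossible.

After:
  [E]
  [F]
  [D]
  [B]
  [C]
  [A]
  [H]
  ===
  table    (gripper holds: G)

unstack(G, E)

target: towers=[H/A/C/B/D/F/E] holding=G
     unstack(G, E) → towers=[H/A/C/B/D/F/E] holding=G  ← match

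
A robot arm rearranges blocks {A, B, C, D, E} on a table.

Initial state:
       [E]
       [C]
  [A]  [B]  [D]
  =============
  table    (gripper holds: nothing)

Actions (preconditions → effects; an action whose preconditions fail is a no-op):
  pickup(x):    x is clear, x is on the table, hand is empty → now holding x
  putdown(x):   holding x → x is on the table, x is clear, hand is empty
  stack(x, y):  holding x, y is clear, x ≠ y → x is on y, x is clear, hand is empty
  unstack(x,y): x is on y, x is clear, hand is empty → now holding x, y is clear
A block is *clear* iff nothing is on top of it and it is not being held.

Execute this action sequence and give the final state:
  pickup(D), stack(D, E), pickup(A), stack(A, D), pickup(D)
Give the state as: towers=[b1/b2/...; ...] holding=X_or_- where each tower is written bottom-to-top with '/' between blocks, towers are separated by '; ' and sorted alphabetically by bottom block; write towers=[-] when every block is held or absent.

step 1 (pickup(D)): towers=[A; B/C/E] holding=D
step 2 (stack(D, E)): towers=[A; B/C/E/D] holding=-
step 3 (pickup(A)): towers=[B/C/E/D] holding=A
step 4 (stack(A, D)): towers=[B/C/E/D/A] holding=-
step 5 (pickup(D)) [no-op]: towers=[B/C/E/D/A] holding=-

towers=[B/C/E/D/A] holding=-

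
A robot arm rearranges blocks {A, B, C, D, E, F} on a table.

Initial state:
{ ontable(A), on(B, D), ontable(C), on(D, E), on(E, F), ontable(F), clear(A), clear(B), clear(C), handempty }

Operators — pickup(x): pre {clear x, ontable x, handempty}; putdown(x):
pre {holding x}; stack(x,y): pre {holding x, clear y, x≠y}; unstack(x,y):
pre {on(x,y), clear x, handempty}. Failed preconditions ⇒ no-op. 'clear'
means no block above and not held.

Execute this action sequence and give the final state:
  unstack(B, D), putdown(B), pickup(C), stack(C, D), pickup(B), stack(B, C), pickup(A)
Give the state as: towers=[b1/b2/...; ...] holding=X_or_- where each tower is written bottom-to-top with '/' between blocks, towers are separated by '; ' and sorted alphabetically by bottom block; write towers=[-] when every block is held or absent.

step 1 (unstack(B, D)): towers=[A; C; F/E/D] holding=B
step 2 (putdown(B)): towers=[A; B; C; F/E/D] holding=-
step 3 (pickup(C)): towers=[A; B; F/E/D] holding=C
step 4 (stack(C, D)): towers=[A; B; F/E/D/C] holding=-
step 5 (pickup(B)): towers=[A; F/E/D/C] holding=B
step 6 (stack(B, C)): towers=[A; F/E/D/C/B] holding=-
step 7 (pickup(A)): towers=[F/E/D/C/B] holding=A

towers=[F/E/D/C/B] holding=A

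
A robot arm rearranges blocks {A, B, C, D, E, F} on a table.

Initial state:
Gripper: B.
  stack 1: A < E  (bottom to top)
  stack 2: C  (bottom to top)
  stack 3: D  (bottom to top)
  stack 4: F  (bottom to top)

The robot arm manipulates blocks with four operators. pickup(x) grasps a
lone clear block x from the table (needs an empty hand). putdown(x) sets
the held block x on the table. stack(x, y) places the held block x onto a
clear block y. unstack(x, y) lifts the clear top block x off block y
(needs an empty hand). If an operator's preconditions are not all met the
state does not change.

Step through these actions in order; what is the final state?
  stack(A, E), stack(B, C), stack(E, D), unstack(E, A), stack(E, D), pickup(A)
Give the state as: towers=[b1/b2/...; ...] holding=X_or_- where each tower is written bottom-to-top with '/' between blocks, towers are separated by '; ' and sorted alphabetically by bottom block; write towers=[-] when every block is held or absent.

step 1 (stack(A, E)) [no-op]: towers=[A/E; C; D; F] holding=B
step 2 (stack(B, C)): towers=[A/E; C/B; D; F] holding=-
step 3 (stack(E, D)) [no-op]: towers=[A/E; C/B; D; F] holding=-
step 4 (unstack(E, A)): towers=[A; C/B; D; F] holding=E
step 5 (stack(E, D)): towers=[A; C/B; D/E; F] holding=-
step 6 (pickup(A)): towers=[C/B; D/E; F] holding=A

towers=[C/B; D/E; F] holding=A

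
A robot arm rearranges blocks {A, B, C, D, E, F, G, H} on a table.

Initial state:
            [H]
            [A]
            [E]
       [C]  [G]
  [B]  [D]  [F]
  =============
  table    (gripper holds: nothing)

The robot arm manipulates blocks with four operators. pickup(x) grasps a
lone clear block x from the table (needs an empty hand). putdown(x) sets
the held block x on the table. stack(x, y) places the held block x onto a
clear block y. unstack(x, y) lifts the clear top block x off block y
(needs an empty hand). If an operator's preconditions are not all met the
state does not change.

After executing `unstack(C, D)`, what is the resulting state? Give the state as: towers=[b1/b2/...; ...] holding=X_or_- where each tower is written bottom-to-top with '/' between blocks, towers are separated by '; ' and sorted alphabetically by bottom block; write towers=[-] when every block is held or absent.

towers=[B; D; F/G/E/A/H] holding=C

before: towers=[B; D/C; F/G/E/A/H] holding=-
pre[unstack(C, D)]: on(C,D) yes, clear(C) yes, handempty yes
all met → apply unstack(C, D)
after:  towers=[B; D; F/G/E/A/H] holding=C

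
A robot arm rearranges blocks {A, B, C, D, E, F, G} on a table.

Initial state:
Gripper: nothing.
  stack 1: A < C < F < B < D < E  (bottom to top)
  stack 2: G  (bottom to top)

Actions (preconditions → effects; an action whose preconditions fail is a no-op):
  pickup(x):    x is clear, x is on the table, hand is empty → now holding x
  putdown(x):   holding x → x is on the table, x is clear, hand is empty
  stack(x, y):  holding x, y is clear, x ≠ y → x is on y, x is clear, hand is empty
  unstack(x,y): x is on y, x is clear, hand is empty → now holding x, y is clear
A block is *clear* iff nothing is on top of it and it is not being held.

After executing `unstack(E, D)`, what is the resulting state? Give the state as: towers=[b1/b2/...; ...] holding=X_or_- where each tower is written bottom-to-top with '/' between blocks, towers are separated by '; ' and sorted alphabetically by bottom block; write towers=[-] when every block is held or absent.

towers=[A/C/F/B/D; G] holding=E

before: towers=[A/C/F/B/D/E; G] holding=-
pre[unstack(E, D)]: on(E,D) yes, clear(E) yes, handempty yes
all met → apply unstack(E, D)
after:  towers=[A/C/F/B/D; G] holding=E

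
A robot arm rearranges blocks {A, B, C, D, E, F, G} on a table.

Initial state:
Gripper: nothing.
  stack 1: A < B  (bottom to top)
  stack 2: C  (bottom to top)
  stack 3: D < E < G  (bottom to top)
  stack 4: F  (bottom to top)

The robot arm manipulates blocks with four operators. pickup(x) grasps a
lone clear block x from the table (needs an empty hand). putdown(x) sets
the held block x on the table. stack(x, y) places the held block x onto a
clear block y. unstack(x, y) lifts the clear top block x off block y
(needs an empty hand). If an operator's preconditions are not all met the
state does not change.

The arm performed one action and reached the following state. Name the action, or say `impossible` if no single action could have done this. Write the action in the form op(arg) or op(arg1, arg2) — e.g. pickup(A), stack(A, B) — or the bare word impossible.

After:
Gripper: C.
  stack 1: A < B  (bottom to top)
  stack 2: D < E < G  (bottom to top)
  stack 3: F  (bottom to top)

pickup(C)

target: towers=[A/B; D/E/G; F] holding=C
     unstack(B, A) → towers=[A; C; D/E/G; F] holding=B
         pickup(F) → towers=[A/B; C; D/E/G] holding=F
     unstack(G, E) → towers=[A/B; C; D/E; F] holding=G
         pickup(C) → towers=[A/B; D/E/G; F] holding=C  ← match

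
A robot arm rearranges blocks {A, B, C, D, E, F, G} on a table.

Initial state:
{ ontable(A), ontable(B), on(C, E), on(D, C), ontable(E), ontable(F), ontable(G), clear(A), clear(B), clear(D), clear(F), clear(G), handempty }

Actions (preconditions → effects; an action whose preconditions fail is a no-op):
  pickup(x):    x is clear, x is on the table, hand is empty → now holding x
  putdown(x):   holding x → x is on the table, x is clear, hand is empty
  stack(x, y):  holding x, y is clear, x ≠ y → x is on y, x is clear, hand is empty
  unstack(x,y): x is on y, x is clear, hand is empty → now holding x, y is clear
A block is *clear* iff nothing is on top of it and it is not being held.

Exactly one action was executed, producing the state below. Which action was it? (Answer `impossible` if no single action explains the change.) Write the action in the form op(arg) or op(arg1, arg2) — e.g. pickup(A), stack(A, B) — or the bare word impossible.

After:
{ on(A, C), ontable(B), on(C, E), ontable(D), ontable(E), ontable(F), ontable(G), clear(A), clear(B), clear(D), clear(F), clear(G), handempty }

target: towers=[B; D; E/C/A; F; G] holding=-
         pickup(B) → towers=[A; E/C/D; F; G] holding=B
         pickup(F) → towers=[A; B; E/C/D; G] holding=F
         pickup(G) → towers=[A; B; E/C/D; F] holding=G
     unstack(D, C) → towers=[A; B; E/C; F; G] holding=D
         pickup(A) → towers=[B; E/C/D; F; G] holding=A
none of the 5 applicable actions match → impossible

impossible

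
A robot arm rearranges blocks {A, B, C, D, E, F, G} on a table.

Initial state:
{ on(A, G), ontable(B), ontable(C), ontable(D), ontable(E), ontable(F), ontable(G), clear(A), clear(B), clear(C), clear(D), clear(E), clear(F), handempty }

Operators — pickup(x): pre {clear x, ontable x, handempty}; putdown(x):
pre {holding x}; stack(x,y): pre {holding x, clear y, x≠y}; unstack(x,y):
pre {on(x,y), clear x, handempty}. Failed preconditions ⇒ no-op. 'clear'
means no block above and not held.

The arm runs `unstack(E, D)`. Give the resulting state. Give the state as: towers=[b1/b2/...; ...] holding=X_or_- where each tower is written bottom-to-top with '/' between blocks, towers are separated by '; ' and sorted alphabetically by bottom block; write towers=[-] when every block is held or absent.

towers=[B; C; D; E; F; G/A] holding=-

before: towers=[B; C; D; E; F; G/A] holding=-
pre[unstack(E, D)]: on(E,D) no, clear(E) yes, handempty yes
on(E,D) unmet → unstack(E, D) is a no-op
after:  towers=[B; C; D; E; F; G/A] holding=-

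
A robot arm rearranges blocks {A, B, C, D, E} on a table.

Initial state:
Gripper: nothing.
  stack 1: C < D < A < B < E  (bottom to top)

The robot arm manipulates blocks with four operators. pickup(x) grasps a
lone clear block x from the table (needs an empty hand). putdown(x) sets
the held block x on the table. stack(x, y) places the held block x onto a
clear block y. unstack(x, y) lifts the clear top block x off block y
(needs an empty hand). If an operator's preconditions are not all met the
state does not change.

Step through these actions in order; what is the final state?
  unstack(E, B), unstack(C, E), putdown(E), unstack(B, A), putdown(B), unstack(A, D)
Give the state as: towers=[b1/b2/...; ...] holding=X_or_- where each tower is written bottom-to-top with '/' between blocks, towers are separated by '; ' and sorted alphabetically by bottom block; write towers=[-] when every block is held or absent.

step 1 (unstack(E, B)): towers=[C/D/A/B] holding=E
step 2 (unstack(C, E)) [no-op]: towers=[C/D/A/B] holding=E
step 3 (putdown(E)): towers=[C/D/A/B; E] holding=-
step 4 (unstack(B, A)): towers=[C/D/A; E] holding=B
step 5 (putdown(B)): towers=[B; C/D/A; E] holding=-
step 6 (unstack(A, D)): towers=[B; C/D; E] holding=A

towers=[B; C/D; E] holding=A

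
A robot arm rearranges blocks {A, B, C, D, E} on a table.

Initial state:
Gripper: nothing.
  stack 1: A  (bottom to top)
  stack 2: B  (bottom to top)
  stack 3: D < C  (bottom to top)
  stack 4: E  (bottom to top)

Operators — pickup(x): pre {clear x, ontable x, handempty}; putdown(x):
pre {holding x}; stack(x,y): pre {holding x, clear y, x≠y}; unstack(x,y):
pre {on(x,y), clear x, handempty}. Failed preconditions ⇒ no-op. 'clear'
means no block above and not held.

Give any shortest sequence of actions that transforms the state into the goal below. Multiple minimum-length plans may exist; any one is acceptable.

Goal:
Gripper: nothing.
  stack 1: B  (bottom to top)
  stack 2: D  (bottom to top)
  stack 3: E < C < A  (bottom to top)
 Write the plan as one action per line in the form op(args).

step 1 (unstack(C, D)): towers=[A; B; D; E] holding=C
step 2 (stack(C, E)): towers=[A; B; D; E/C] holding=-
step 3 (pickup(A)): towers=[B; D; E/C] holding=A
step 4 (stack(A, C)): towers=[B; D; E/C/A] holding=-
goal check: towers=[B; D; E/C/A] holding=- — reached (length 4, optimal by BFS)

unstack(C, D)
stack(C, E)
pickup(A)
stack(A, C)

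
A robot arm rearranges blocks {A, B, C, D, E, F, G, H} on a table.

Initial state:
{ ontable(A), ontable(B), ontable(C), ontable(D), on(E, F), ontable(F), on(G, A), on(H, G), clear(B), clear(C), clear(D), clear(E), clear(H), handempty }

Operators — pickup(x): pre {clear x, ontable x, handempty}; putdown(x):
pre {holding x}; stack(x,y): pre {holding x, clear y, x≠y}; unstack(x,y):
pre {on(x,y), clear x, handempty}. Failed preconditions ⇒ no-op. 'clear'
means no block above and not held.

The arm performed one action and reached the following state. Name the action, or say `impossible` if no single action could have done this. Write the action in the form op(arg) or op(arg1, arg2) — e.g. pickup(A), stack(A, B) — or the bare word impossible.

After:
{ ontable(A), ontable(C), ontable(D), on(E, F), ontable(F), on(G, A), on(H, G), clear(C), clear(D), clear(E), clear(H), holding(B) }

pickup(B)

target: towers=[A/G/H; C; D; F/E] holding=B
     unstack(E, F) → towers=[A/G/H; B; C; D; F] holding=E
     unstack(H, G) → towers=[A/G; B; C; D; F/E] holding=H
         pickup(B) → towers=[A/G/H; C; D; F/E] holding=B  ← match
         pickup(D) → towers=[A/G/H; B; C; F/E] holding=D
         pickup(C) → towers=[A/G/H; B; D; F/E] holding=C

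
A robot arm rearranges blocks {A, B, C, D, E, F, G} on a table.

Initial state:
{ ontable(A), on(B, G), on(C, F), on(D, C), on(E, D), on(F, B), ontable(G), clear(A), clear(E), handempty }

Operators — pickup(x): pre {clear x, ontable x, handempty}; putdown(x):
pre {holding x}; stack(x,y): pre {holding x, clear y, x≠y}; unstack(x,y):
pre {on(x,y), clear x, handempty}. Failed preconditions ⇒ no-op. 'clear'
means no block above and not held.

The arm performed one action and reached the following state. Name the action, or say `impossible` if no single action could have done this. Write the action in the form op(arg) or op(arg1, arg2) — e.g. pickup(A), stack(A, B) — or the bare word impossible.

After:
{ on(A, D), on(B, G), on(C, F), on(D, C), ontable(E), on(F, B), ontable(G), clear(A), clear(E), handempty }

target: towers=[E; G/B/F/C/D/A] holding=-
         pickup(A) → towers=[G/B/F/C/D/E] holding=A
     unstack(E, D) → towers=[A; G/B/F/C/D] holding=E
none of the 2 applicable actions match → impossible

impossible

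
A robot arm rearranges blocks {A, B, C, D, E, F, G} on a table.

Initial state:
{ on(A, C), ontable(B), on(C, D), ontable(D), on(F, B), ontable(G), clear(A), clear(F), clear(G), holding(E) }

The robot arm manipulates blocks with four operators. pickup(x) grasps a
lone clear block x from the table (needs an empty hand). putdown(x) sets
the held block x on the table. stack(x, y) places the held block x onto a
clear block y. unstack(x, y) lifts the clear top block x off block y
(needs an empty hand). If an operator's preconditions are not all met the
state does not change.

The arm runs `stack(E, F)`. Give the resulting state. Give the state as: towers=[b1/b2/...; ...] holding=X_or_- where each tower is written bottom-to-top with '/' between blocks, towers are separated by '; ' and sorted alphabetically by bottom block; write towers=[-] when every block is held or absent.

before: towers=[B/F; D/C/A; G] holding=E
pre[stack(E, F)]: holding(E) ✓, clear(F) ✓, E≠F ✓
all met → apply stack(E, F)
after:  towers=[B/F/E; D/C/A; G] holding=-

towers=[B/F/E; D/C/A; G] holding=-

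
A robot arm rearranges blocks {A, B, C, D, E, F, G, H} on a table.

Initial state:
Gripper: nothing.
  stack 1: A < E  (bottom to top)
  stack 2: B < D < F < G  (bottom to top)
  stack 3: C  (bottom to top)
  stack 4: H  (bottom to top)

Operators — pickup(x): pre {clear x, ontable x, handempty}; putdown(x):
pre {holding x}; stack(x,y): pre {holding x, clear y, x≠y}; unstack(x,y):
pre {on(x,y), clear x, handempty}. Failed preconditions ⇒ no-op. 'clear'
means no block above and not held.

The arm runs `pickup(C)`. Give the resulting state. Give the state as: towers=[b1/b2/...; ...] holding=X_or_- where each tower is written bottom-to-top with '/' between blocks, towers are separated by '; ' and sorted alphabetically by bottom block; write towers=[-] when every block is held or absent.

towers=[A/E; B/D/F/G; H] holding=C

before: towers=[A/E; B/D/F/G; C; H] holding=-
pre[pickup(C)]: clear(C) ✓, ontable(C) ✓, handempty ✓
all met → apply pickup(C)
after:  towers=[A/E; B/D/F/G; H] holding=C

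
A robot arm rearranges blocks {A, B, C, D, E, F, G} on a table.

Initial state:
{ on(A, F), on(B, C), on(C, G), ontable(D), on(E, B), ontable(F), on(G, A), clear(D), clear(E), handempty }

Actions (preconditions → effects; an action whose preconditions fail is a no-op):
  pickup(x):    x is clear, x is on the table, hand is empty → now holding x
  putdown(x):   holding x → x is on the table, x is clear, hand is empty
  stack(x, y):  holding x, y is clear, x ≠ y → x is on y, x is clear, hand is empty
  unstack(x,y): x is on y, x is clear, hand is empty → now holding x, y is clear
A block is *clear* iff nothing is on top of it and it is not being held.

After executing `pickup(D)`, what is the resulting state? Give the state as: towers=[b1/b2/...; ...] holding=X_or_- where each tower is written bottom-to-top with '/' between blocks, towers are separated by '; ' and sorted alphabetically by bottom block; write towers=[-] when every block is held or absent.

towers=[F/A/G/C/B/E] holding=D

before: towers=[D; F/A/G/C/B/E] holding=-
pre[pickup(D)]: clear(D) ✓, ontable(D) ✓, handempty ✓
all met → apply pickup(D)
after:  towers=[F/A/G/C/B/E] holding=D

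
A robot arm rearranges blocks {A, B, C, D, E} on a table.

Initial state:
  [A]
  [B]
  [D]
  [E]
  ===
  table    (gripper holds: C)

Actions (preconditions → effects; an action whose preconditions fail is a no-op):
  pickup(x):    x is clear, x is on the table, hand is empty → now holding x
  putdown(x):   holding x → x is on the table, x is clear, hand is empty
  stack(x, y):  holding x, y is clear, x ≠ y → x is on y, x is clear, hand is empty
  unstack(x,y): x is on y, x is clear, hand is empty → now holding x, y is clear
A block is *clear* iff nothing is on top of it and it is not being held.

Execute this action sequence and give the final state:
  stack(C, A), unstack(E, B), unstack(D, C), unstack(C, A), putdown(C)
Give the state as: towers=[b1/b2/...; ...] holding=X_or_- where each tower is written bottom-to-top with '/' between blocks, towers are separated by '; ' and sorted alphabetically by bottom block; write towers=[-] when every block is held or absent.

towers=[C; E/D/B/A] holding=-

step 1 (stack(C, A)): towers=[E/D/B/A/C] holding=-
step 2 (unstack(E, B)) [no-op]: towers=[E/D/B/A/C] holding=-
step 3 (unstack(D, C)) [no-op]: towers=[E/D/B/A/C] holding=-
step 4 (unstack(C, A)): towers=[E/D/B/A] holding=C
step 5 (putdown(C)): towers=[C; E/D/B/A] holding=-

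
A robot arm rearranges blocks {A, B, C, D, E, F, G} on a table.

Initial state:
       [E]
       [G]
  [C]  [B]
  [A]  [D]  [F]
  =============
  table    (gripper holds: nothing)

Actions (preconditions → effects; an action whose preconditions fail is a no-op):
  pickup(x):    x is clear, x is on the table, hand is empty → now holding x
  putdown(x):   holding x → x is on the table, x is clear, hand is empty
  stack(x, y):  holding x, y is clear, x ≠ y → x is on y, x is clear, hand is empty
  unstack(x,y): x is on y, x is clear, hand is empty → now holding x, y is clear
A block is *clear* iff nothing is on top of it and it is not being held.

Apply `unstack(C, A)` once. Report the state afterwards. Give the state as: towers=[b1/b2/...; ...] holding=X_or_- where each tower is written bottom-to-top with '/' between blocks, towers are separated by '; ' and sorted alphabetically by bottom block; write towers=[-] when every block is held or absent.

before: towers=[A/C; D/B/G/E; F] holding=-
pre[unstack(C, A)]: on(C,A) ✓, clear(C) ✓, handempty ✓
all met → apply unstack(C, A)
after:  towers=[A; D/B/G/E; F] holding=C

towers=[A; D/B/G/E; F] holding=C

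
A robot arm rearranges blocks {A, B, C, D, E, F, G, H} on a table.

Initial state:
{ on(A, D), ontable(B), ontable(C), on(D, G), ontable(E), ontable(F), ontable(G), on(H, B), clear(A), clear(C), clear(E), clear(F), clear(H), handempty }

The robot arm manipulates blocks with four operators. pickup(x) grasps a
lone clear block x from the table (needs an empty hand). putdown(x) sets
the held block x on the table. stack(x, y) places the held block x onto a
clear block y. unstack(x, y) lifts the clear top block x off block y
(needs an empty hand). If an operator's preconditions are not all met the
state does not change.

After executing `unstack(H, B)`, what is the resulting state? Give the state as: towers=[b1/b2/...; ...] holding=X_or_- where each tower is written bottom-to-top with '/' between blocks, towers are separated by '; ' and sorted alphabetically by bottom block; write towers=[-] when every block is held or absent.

before: towers=[B/H; C; E; F; G/D/A] holding=-
pre[unstack(H, B)]: on(H,B) ✓, clear(H) ✓, handempty ✓
all met → apply unstack(H, B)
after:  towers=[B; C; E; F; G/D/A] holding=H

towers=[B; C; E; F; G/D/A] holding=H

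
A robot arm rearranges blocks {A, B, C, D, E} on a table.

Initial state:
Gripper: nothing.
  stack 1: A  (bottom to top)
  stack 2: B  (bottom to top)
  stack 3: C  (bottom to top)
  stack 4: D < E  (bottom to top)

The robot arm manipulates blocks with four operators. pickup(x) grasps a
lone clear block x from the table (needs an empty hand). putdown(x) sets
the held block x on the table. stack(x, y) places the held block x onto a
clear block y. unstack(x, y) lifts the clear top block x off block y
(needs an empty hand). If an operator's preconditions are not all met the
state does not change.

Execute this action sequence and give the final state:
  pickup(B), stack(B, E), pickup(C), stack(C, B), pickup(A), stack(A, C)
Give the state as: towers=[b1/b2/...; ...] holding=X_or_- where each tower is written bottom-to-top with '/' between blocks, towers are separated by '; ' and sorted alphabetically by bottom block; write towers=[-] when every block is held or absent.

step 1 (pickup(B)): towers=[A; C; D/E] holding=B
step 2 (stack(B, E)): towers=[A; C; D/E/B] holding=-
step 3 (pickup(C)): towers=[A; D/E/B] holding=C
step 4 (stack(C, B)): towers=[A; D/E/B/C] holding=-
step 5 (pickup(A)): towers=[D/E/B/C] holding=A
step 6 (stack(A, C)): towers=[D/E/B/C/A] holding=-

towers=[D/E/B/C/A] holding=-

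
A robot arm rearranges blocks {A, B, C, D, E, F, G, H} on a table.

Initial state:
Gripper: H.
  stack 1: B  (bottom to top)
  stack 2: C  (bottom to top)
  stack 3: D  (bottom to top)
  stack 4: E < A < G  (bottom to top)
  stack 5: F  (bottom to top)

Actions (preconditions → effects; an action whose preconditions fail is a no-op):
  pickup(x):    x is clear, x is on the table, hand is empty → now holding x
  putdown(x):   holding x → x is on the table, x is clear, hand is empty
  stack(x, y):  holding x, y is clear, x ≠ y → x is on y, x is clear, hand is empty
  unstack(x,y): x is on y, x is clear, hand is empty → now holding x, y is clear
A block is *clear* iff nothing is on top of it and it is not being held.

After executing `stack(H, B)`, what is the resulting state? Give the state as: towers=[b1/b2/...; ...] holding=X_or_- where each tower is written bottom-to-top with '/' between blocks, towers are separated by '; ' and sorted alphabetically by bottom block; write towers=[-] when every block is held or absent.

towers=[B/H; C; D; E/A/G; F] holding=-

before: towers=[B; C; D; E/A/G; F] holding=H
pre[stack(H, B)]: holding(H) ✓, clear(B) ✓, H≠B ✓
all met → apply stack(H, B)
after:  towers=[B/H; C; D; E/A/G; F] holding=-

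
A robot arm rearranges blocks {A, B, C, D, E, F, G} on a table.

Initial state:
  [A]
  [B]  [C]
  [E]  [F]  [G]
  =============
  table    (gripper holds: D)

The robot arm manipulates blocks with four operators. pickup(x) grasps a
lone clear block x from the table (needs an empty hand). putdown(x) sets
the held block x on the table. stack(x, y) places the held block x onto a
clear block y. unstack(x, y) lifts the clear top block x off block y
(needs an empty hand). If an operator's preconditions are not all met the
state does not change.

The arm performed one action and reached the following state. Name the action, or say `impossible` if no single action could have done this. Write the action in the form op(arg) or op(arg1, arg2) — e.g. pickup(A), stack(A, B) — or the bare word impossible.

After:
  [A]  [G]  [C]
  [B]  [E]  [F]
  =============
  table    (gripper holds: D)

impossible

target: towers=[B/A; E/G; F/C] holding=D
        putdown(D) → towers=[D; E/B/A; F/C; G] holding=-
       stack(D, G) → towers=[E/B/A; F/C; G/D] holding=-
       stack(D, A) → towers=[E/B/A/D; F/C; G] holding=-
       stack(D, C) → towers=[E/B/A; F/C/D; G] holding=-
none of the 4 applicable actions match → impossible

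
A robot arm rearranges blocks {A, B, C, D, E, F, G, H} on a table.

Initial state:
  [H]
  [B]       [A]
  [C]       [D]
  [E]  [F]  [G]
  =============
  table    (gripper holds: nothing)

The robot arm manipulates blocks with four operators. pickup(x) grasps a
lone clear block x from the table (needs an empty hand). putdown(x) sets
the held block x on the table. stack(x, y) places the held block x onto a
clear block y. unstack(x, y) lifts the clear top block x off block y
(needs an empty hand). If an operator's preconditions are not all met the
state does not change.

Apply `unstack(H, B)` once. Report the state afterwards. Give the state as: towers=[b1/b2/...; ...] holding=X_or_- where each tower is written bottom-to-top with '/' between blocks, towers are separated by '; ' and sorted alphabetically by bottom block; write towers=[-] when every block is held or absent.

before: towers=[E/C/B/H; F; G/D/A] holding=-
pre[unstack(H, B)]: on(H,B) yes, clear(H) yes, handempty yes
all met → apply unstack(H, B)
after:  towers=[E/C/B; F; G/D/A] holding=H

towers=[E/C/B; F; G/D/A] holding=H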